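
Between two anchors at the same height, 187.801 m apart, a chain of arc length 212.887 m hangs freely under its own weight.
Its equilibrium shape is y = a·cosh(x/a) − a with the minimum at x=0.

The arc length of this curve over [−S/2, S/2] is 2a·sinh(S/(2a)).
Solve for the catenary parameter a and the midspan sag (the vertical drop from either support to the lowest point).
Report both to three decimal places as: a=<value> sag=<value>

a=106.928 sag=43.949

seed: a₀ = √(S³/(24(L−S))) = √(187.801³/(24·25.086)) = 104.887932
iter 1: u=0.895246  f(a)=+1.025e+00  f'(a)=-5.178e-01  a ← 104.887932 − (+1.025e+00/-5.178e-01) = 106.866873
iter 2: u=0.878668  f(a)=+2.972e-02  f'(a)=-4.881e-01  a ← 106.866873 − (+2.972e-02/-4.881e-01) = 106.927752
iter 3: u=0.878168  f(a)=+2.665e-05  f'(a)=-4.873e-01  a ← 106.927752 − (+2.665e-05/-4.873e-01) = 106.927807
iter 4: u=0.878167  f(a)=+2.154e-11  f'(a)=-4.873e-01  a ← 106.927807 − (+2.154e-11/-4.873e-01) = 106.927807
converged: |Δa| < 1e-12 after 4 iterations
sag = a·(cosh(S/(2a)) − 1) = 106.927807·(cosh(0.878167) − 1) = 43.948880
T_max/T_min = cosh(S/(2a)) = 1.411015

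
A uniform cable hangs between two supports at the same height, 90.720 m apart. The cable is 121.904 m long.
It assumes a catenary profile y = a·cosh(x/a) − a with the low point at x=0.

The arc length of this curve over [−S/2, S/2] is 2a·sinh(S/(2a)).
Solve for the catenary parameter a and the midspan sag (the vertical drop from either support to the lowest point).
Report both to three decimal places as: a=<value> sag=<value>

a=33.100 sag=36.260

seed: a₀ = √(S³/(24(L−S))) = √(90.720³/(24·31.184)) = 31.585156
iter 1: u=1.436118  f(a)=+3.378e+00  f'(a)=-2.413e+00  a ← 31.585156 − (+3.378e+00/-2.413e+00) = 32.985175
iter 2: u=1.375163  f(a)=+2.376e-01  f'(a)=-2.084e+00  a ← 32.985175 − (+2.376e-01/-2.084e+00) = 33.099159
iter 3: u=1.370428  f(a)=+1.372e-03  f'(a)=-2.060e+00  a ← 33.099159 − (+1.372e-03/-2.060e+00) = 33.099825
iter 4: u=1.370400  f(a)=+4.632e-08  f'(a)=-2.060e+00  a ← 33.099825 − (+4.632e-08/-2.060e+00) = 33.099825
iter 5: u=1.370400  f(a)=+2.842e-14  f'(a)=-2.060e+00  a ← 33.099825 − (+2.842e-14/-2.060e+00) = 33.099825
converged: |Δa| < 1e-12 after 5 iterations
sag = a·(cosh(S/(2a)) − 1) = 33.099825·(cosh(1.370400) − 1) = 36.259707
T_max/T_min = cosh(S/(2a)) = 2.095465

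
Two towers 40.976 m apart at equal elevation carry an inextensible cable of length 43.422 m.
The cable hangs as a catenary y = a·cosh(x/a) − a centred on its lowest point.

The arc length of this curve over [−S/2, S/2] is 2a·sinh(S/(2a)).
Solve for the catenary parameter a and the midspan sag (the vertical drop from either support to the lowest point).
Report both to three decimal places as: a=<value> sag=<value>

seed: a₀ = √(S³/(24(L−S))) = √(40.976³/(24·2.446)) = 34.234225
iter 1: u=0.598465  f(a)=+4.418e-02  f'(a)=-1.481e-01  a ← 34.234225 − (+4.418e-02/-1.481e-01) = 34.532563
iter 2: u=0.593295  f(a)=+5.842e-04  f'(a)=-1.442e-01  a ← 34.532563 − (+5.842e-04/-1.442e-01) = 34.536614
iter 3: u=0.593225  f(a)=+1.052e-07  f'(a)=-1.441e-01  a ← 34.536614 − (+1.052e-07/-1.441e-01) = 34.536615
iter 4: u=0.593225  f(a)=+7.105e-15  f'(a)=-1.441e-01  a ← 34.536615 − (+7.105e-15/-1.441e-01) = 34.536615
converged: |Δa| < 1e-12 after 4 iterations
sag = a·(cosh(S/(2a)) − 1) = 34.536615·(cosh(0.593225) − 1) = 6.257322
T_max/T_min = cosh(S/(2a)) = 1.181179

a=34.537 sag=6.257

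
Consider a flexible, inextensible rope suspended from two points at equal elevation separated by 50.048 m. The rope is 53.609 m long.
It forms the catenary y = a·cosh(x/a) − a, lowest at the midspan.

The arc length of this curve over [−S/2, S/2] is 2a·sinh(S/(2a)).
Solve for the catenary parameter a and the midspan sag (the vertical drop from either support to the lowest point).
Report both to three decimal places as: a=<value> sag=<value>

seed: a₀ = √(S³/(24(L−S))) = √(50.048³/(24·3.561)) = 38.299092
iter 1: u=0.653384  f(a)=+7.679e-02  f'(a)=-1.940e-01  a ← 38.299092 − (+7.679e-02/-1.940e-01) = 38.694873
iter 2: u=0.646701  f(a)=+1.207e-03  f'(a)=-1.880e-01  a ← 38.694873 − (+1.207e-03/-1.880e-01) = 38.701292
iter 3: u=0.646593  f(a)=+3.084e-07  f'(a)=-1.879e-01  a ← 38.701292 − (+3.084e-07/-1.879e-01) = 38.701294
iter 4: u=0.646593  f(a)=+7.105e-15  f'(a)=-1.879e-01  a ← 38.701294 − (+7.105e-15/-1.879e-01) = 38.701294
converged: |Δa| < 1e-12 after 4 iterations
sag = a·(cosh(S/(2a)) − 1) = 38.701294·(cosh(0.646593) − 1) = 8.375998
T_max/T_min = cosh(S/(2a)) = 1.216427

a=38.701 sag=8.376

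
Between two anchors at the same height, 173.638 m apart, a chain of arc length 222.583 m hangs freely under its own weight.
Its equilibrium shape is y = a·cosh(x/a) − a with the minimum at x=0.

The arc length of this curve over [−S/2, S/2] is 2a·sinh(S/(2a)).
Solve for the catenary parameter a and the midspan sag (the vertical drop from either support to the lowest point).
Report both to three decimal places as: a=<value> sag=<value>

seed: a₀ = √(S³/(24(L−S))) = √(173.638³/(24·48.945)) = 66.758624
iter 1: u=1.300491  f(a)=+4.310e+00  f'(a)=-1.730e+00  a ← 66.758624 − (+4.310e+00/-1.730e+00) = 69.250050
iter 2: u=1.253703  f(a)=+2.530e-01  f'(a)=-1.532e+00  a ← 69.250050 − (+2.530e-01/-1.532e+00) = 69.415183
iter 3: u=1.250721  f(a)=+9.923e-04  f'(a)=-1.520e+00  a ← 69.415183 − (+9.923e-04/-1.520e+00) = 69.415836
iter 4: u=1.250709  f(a)=+1.539e-08  f'(a)=-1.520e+00  a ← 69.415836 − (+1.539e-08/-1.520e+00) = 69.415836
iter 5: u=1.250709  f(a)=-2.842e-14  f'(a)=-1.520e+00  a ← 69.415836 − (-2.842e-14/-1.520e+00) = 69.415836
converged: |Δa| < 1e-12 after 5 iterations
sag = a·(cosh(S/(2a)) − 1) = 69.415836·(cosh(1.250709) − 1) = 61.749542
T_max/T_min = cosh(S/(2a)) = 1.889560

a=69.416 sag=61.750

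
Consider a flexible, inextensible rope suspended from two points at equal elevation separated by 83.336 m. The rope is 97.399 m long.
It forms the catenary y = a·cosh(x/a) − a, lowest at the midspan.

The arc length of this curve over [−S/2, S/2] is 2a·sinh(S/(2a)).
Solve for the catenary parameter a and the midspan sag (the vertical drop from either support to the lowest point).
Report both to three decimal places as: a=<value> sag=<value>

seed: a₀ = √(S³/(24(L−S))) = √(83.336³/(24·14.063)) = 41.409918
iter 1: u=1.006232  f(a)=+7.293e-01  f'(a)=-7.505e-01  a ← 41.409918 − (+7.293e-01/-7.505e-01) = 42.381717
iter 2: u=0.983160  f(a)=+2.646e-02  f'(a)=-6.969e-01  a ← 42.381717 − (+2.646e-02/-6.969e-01) = 42.419689
iter 3: u=0.982280  f(a)=+3.775e-05  f'(a)=-6.950e-01  a ← 42.419689 − (+3.775e-05/-6.950e-01) = 42.419743
iter 4: u=0.982278  f(a)=+7.705e-11  f'(a)=-6.950e-01  a ← 42.419743 − (+7.705e-11/-6.950e-01) = 42.419743
iter 5: u=0.982278  f(a)=+1.421e-14  f'(a)=-6.950e-01  a ← 42.419743 − (+1.421e-14/-6.950e-01) = 42.419743
converged: |Δa| < 1e-12 after 5 iterations
sag = a·(cosh(S/(2a)) − 1) = 42.419743·(cosh(0.982278) − 1) = 22.164124
T_max/T_min = cosh(S/(2a)) = 1.522495

a=42.420 sag=22.164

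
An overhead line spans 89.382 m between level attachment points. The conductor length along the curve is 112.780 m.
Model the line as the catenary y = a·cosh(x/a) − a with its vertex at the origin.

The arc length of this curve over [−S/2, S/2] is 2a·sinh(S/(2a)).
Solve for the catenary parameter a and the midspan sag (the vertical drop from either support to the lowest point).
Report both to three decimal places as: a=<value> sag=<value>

a=36.983 sag=30.453

seed: a₀ = √(S³/(24(L−S))) = √(89.382³/(24·23.398)) = 35.659899
iter 1: u=1.253256  f(a)=+1.908e+00  f'(a)=-1.530e+00  a ← 35.659899 − (+1.908e+00/-1.530e+00) = 36.906541
iter 2: u=1.210924  f(a)=+1.046e-01  f'(a)=-1.367e+00  a ← 36.906541 − (+1.046e-01/-1.367e+00) = 36.983082
iter 3: u=1.208417  f(a)=+3.549e-04  f'(a)=-1.357e+00  a ← 36.983082 − (+3.549e-04/-1.357e+00) = 36.983343
iter 4: u=1.208409  f(a)=+4.115e-09  f'(a)=-1.357e+00  a ← 36.983343 − (+4.115e-09/-1.357e+00) = 36.983343
iter 5: u=1.208409  f(a)=-1.421e-14  f'(a)=-1.357e+00  a ← 36.983343 − (-1.421e-14/-1.357e+00) = 36.983343
converged: |Δa| < 1e-12 after 5 iterations
sag = a·(cosh(S/(2a)) − 1) = 36.983343·(cosh(1.208409) − 1) = 30.452551
T_max/T_min = cosh(S/(2a)) = 1.823413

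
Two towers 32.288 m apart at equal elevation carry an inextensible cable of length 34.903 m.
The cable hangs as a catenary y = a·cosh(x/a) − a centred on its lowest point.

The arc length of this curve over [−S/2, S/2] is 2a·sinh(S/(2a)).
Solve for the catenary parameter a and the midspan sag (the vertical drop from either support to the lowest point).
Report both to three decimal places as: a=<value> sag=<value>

seed: a₀ = √(S³/(24(L−S))) = √(32.288³/(24·2.615)) = 23.159024
iter 1: u=0.697093  f(a)=+6.428e-02  f'(a)=-2.370e-01  a ← 23.159024 − (+6.428e-02/-2.370e-01) = 23.430238
iter 2: u=0.689024  f(a)=+1.147e-03  f'(a)=-2.286e-01  a ← 23.430238 − (+1.147e-03/-2.286e-01) = 23.435253
iter 3: u=0.688877  f(a)=+3.795e-07  f'(a)=-2.285e-01  a ← 23.435253 − (+3.795e-07/-2.285e-01) = 23.435255
iter 4: u=0.688877  f(a)=+4.263e-14  f'(a)=-2.285e-01  a ← 23.435255 − (+4.263e-14/-2.285e-01) = 23.435255
converged: |Δa| < 1e-12 after 4 iterations
sag = a·(cosh(S/(2a)) − 1) = 23.435255·(cosh(0.688877) − 1) = 5.784020
T_max/T_min = cosh(S/(2a)) = 1.246808

a=23.435 sag=5.784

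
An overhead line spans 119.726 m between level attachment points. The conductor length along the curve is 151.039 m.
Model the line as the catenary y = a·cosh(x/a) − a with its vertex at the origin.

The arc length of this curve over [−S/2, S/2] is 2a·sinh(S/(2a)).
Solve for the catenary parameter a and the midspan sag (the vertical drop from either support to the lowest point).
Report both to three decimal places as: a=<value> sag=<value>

seed: a₀ = √(S³/(24(L−S))) = √(119.726³/(24·31.313)) = 47.787548
iter 1: u=1.252690  f(a)=+2.551e+00  f'(a)=-1.528e+00  a ← 47.787548 − (+2.551e+00/-1.528e+00) = 49.456824
iter 2: u=1.210409  f(a)=+1.397e-01  f'(a)=-1.365e+00  a ← 49.456824 − (+1.397e-01/-1.365e+00) = 49.559218
iter 3: u=1.207908  f(a)=+4.732e-04  f'(a)=-1.356e+00  a ← 49.559218 − (+4.732e-04/-1.356e+00) = 49.559567
iter 4: u=1.207900  f(a)=+5.468e-09  f'(a)=-1.356e+00  a ← 49.559567 − (+5.468e-09/-1.356e+00) = 49.559567
iter 5: u=1.207900  f(a)=+0.000e+00  f'(a)=-1.356e+00  a ← 49.559567 − (+0.000e+00/-1.356e+00) = 49.559567
converged: |Δa| < 1e-12 after 5 iterations
sag = a·(cosh(S/(2a)) − 1) = 49.559567·(cosh(1.207900) − 1) = 40.769529
T_max/T_min = cosh(S/(2a)) = 1.822637

a=49.560 sag=40.770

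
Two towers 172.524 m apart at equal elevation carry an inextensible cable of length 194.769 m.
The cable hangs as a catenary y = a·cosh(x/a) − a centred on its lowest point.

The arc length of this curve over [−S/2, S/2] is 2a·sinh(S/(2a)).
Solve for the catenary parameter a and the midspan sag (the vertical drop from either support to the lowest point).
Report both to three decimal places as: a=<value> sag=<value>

a=99.917 sag=39.608

seed: a₀ = √(S³/(24(L−S))) = √(172.524³/(24·22.245)) = 98.073676
iter 1: u=0.879563  f(a)=+8.765e-01  f'(a)=-4.897e-01  a ← 98.073676 − (+8.765e-01/-4.897e-01) = 99.863470
iter 2: u=0.863799  f(a)=+2.457e-02  f'(a)=-4.626e-01  a ← 99.863470 − (+2.457e-02/-4.626e-01) = 99.916579
iter 3: u=0.863340  f(a)=+2.054e-05  f'(a)=-4.618e-01  a ← 99.916579 − (+2.054e-05/-4.618e-01) = 99.916624
iter 4: u=0.863340  f(a)=+1.438e-11  f'(a)=-4.618e-01  a ← 99.916624 − (+1.438e-11/-4.618e-01) = 99.916624
converged: |Δa| < 1e-12 after 4 iterations
sag = a·(cosh(S/(2a)) − 1) = 99.916624·(cosh(0.863340) − 1) = 39.607828
T_max/T_min = cosh(S/(2a)) = 1.396409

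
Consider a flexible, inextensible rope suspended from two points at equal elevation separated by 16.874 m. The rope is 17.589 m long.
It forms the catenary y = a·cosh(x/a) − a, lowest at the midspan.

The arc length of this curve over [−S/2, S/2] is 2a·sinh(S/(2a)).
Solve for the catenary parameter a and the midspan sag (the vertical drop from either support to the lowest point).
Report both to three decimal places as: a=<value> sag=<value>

seed: a₀ = √(S³/(24(L−S))) = √(16.874³/(24·0.715)) = 16.732792
iter 1: u=0.504219  f(a)=+9.144e-03  f'(a)=-8.765e-02  a ← 16.732792 − (+9.144e-03/-8.765e-02) = 16.837115
iter 2: u=0.501095  f(a)=+8.622e-05  f'(a)=-8.601e-02  a ← 16.837115 − (+8.622e-05/-8.601e-02) = 16.838117
iter 3: u=0.501066  f(a)=+7.828e-09  f'(a)=-8.599e-02  a ← 16.838117 − (+7.828e-09/-8.599e-02) = 16.838117
iter 4: u=0.501066  f(a)=+0.000e+00  f'(a)=-8.599e-02  a ← 16.838117 − (+0.000e+00/-8.599e-02) = 16.838117
converged: |Δa| < 1e-12 after 4 iterations
sag = a·(cosh(S/(2a)) − 1) = 16.838117·(cosh(0.501066) − 1) = 2.158341
T_max/T_min = cosh(S/(2a)) = 1.128182

a=16.838 sag=2.158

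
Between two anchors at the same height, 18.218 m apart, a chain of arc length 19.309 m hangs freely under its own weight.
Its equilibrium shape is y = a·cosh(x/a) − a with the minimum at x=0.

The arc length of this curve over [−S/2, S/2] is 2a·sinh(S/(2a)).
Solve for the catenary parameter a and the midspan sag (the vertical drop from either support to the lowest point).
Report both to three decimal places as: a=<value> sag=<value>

a=15.331 sag=2.787

seed: a₀ = √(S³/(24(L−S))) = √(18.218³/(24·1.091)) = 15.196132
iter 1: u=0.599429  f(a)=+1.977e-02  f'(a)=-1.488e-01  a ← 15.196132 − (+1.977e-02/-1.488e-01) = 15.328975
iter 2: u=0.594234  f(a)=+2.622e-04  f'(a)=-1.449e-01  a ← 15.328975 − (+2.622e-04/-1.449e-01) = 15.330785
iter 3: u=0.594164  f(a)=+4.752e-08  f'(a)=-1.448e-01  a ← 15.330785 − (+4.752e-08/-1.448e-01) = 15.330786
iter 4: u=0.594164  f(a)=-3.553e-15  f'(a)=-1.448e-01  a ← 15.330786 − (-3.553e-15/-1.448e-01) = 15.330786
converged: |Δa| < 1e-12 after 4 iterations
sag = a·(cosh(S/(2a)) − 1) = 15.330786·(cosh(0.594164) − 1) = 2.786674
T_max/T_min = cosh(S/(2a)) = 1.181770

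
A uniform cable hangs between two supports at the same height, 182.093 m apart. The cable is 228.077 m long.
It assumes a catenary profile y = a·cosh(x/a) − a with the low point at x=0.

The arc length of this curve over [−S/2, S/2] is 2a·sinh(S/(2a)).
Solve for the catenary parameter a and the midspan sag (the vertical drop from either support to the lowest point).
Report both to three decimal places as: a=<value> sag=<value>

seed: a₀ = √(S³/(24(L−S))) = √(182.093³/(24·45.984)) = 73.965787
iter 1: u=1.230927  f(a)=+3.612e+00  f'(a)=-1.442e+00  a ← 73.965787 − (+3.612e+00/-1.442e+00) = 76.470223
iter 2: u=1.190614  f(a)=+1.916e-01  f'(a)=-1.293e+00  a ← 76.470223 − (+1.916e-01/-1.293e+00) = 76.618381
iter 3: u=1.188311  f(a)=+6.056e-04  f'(a)=-1.285e+00  a ← 76.618381 − (+6.056e-04/-1.285e+00) = 76.618853
iter 4: u=1.188304  f(a)=+6.094e-09  f'(a)=-1.285e+00  a ← 76.618853 − (+6.094e-09/-1.285e+00) = 76.618853
iter 5: u=1.188304  f(a)=+2.842e-14  f'(a)=-1.285e+00  a ← 76.618853 − (+2.842e-14/-1.285e+00) = 76.618853
converged: |Δa| < 1e-12 after 5 iterations
sag = a·(cosh(S/(2a)) − 1) = 76.618853·(cosh(1.188304) − 1) = 60.768294
T_max/T_min = cosh(S/(2a)) = 1.793125

a=76.619 sag=60.768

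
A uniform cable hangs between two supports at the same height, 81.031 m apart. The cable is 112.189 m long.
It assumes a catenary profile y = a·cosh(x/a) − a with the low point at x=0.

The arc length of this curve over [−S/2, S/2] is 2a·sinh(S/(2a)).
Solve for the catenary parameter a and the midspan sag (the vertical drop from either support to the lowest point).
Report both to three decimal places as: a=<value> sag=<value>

a=28.094 sag=34.643

seed: a₀ = √(S³/(24(L−S))) = √(81.031³/(24·31.158)) = 26.673892
iter 1: u=1.518920  f(a)=+3.798e+00  f'(a)=-2.922e+00  a ← 26.673892 − (+3.798e+00/-2.922e+00) = 27.973932
iter 2: u=1.448331  f(a)=+2.953e-01  f'(a)=-2.483e+00  a ← 27.973932 − (+2.953e-01/-2.483e+00) = 28.092856
iter 3: u=1.442199  f(a)=+2.118e-03  f'(a)=-2.448e+00  a ← 28.092856 − (+2.118e-03/-2.448e+00) = 28.093721
iter 4: u=1.442155  f(a)=+1.107e-07  f'(a)=-2.448e+00  a ← 28.093721 − (+1.107e-07/-2.448e+00) = 28.093721
iter 5: u=1.442155  f(a)=+2.842e-14  f'(a)=-2.448e+00  a ← 28.093721 − (+2.842e-14/-2.448e+00) = 28.093721
converged: |Δa| < 1e-12 after 5 iterations
sag = a·(cosh(S/(2a)) − 1) = 28.093721·(cosh(1.442155) − 1) = 34.642633
T_max/T_min = cosh(S/(2a)) = 2.233109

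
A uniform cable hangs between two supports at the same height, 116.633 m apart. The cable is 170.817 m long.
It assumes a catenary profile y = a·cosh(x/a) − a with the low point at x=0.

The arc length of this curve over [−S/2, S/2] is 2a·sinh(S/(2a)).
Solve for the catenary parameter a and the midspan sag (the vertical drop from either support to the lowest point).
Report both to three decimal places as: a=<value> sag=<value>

a=37.143 sag=55.993

seed: a₀ = √(S³/(24(L−S))) = √(116.633³/(24·54.184)) = 34.929391
iter 1: u=1.669554  f(a)=+8.073e+00  f'(a)=-4.058e+00  a ← 34.929391 − (+8.073e+00/-4.058e+00) = 36.918751
iter 2: u=1.579590  f(a)=+7.410e-01  f'(a)=-3.344e+00  a ← 36.918751 − (+7.410e-01/-3.344e+00) = 37.140330
iter 3: u=1.570166  f(a)=+7.637e-03  f'(a)=-3.276e+00  a ← 37.140330 − (+7.637e-03/-3.276e+00) = 37.142661
iter 4: u=1.570068  f(a)=+8.298e-07  f'(a)=-3.275e+00  a ← 37.142661 − (+8.298e-07/-3.275e+00) = 37.142661
iter 5: u=1.570068  f(a)=+0.000e+00  f'(a)=-3.275e+00  a ← 37.142661 − (+0.000e+00/-3.275e+00) = 37.142661
converged: |Δa| < 1e-12 after 5 iterations
sag = a·(cosh(S/(2a)) − 1) = 37.142661·(cosh(1.570068) − 1) = 55.992666
T_max/T_min = cosh(S/(2a)) = 2.507503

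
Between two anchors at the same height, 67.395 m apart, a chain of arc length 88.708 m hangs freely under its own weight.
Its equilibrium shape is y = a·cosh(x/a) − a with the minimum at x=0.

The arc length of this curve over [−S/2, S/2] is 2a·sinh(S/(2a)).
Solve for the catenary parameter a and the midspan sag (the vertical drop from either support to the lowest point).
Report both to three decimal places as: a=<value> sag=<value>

seed: a₀ = √(S³/(24(L−S))) = √(67.395³/(24·21.313)) = 24.463219
iter 1: u=1.377476  f(a)=+2.116e+00  f'(a)=-2.096e+00  a ← 24.463219 − (+2.116e+00/-2.096e+00) = 25.472532
iter 2: u=1.322896  f(a)=+1.380e-01  f'(a)=-1.831e+00  a ← 25.472532 − (+1.380e-01/-1.831e+00) = 25.547896
iter 3: u=1.318993  f(a)=+6.775e-04  f'(a)=-1.813e+00  a ← 25.547896 − (+6.775e-04/-1.813e+00) = 25.548270
iter 4: u=1.318974  f(a)=+1.651e-08  f'(a)=-1.813e+00  a ← 25.548270 − (+1.651e-08/-1.813e+00) = 25.548270
iter 5: u=1.318974  f(a)=-1.421e-14  f'(a)=-1.813e+00  a ← 25.548270 − (-1.421e-14/-1.813e+00) = 25.548270
converged: |Δa| < 1e-12 after 5 iterations
sag = a·(cosh(S/(2a)) − 1) = 25.548270·(cosh(1.318974) − 1) = 25.637582
T_max/T_min = cosh(S/(2a)) = 2.003496

a=25.548 sag=25.638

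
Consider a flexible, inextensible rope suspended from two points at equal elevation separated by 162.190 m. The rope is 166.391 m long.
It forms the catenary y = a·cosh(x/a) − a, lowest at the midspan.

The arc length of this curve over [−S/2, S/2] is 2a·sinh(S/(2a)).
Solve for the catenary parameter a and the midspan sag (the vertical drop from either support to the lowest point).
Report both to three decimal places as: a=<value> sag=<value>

a=206.504 sag=16.129

seed: a₀ = √(S³/(24(L−S))) = √(162.190³/(24·4.201)) = 205.709406
iter 1: u=0.394221  f(a)=+3.276e-02  f'(a)=-4.148e-02  a ← 205.709406 − (+3.276e-02/-4.148e-02) = 206.499260
iter 2: u=0.392713  f(a)=+1.897e-04  f'(a)=-4.100e-02  a ← 206.499260 − (+1.897e-04/-4.100e-02) = 206.503886
iter 3: u=0.392704  f(a)=+6.438e-09  f'(a)=-4.100e-02  a ← 206.503886 − (+6.438e-09/-4.100e-02) = 206.503886
iter 4: u=0.392704  f(a)=+0.000e+00  f'(a)=-4.100e-02  a ← 206.503886 − (+0.000e+00/-4.100e-02) = 206.503886
converged: |Δa| < 1e-12 after 4 iterations
sag = a·(cosh(S/(2a)) − 1) = 206.503886·(cosh(0.392704) − 1) = 16.128875
T_max/T_min = cosh(S/(2a)) = 1.078104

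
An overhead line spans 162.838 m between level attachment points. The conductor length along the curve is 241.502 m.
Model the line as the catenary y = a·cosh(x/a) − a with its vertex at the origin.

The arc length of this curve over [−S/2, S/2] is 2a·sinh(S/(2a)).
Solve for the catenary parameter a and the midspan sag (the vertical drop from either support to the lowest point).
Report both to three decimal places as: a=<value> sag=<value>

a=50.964 sag=80.101

seed: a₀ = √(S³/(24(L−S))) = √(162.838³/(24·78.664)) = 47.823351
iter 1: u=1.702495  f(a)=+1.222e+01  f'(a)=-4.347e+00  a ← 47.823351 − (+1.222e+01/-4.347e+00) = 50.634076
iter 2: u=1.607988  f(a)=+1.160e+00  f'(a)=-3.558e+00  a ← 50.634076 − (+1.160e+00/-3.558e+00) = 50.960149
iter 3: u=1.597699  f(a)=+1.288e-02  f'(a)=-3.479e+00  a ← 50.960149 − (+1.288e-02/-3.479e+00) = 50.963850
iter 4: u=1.597583  f(a)=+1.626e-06  f'(a)=-3.478e+00  a ← 50.963850 − (+1.626e-06/-3.478e+00) = 50.963851
iter 5: u=1.597583  f(a)=+0.000e+00  f'(a)=-3.478e+00  a ← 50.963851 − (+0.000e+00/-3.478e+00) = 50.963851
converged: |Δa| < 1e-12 after 5 iterations
sag = a·(cosh(S/(2a)) − 1) = 50.963851·(cosh(1.597583) − 1) = 80.101469
T_max/T_min = cosh(S/(2a)) = 2.571731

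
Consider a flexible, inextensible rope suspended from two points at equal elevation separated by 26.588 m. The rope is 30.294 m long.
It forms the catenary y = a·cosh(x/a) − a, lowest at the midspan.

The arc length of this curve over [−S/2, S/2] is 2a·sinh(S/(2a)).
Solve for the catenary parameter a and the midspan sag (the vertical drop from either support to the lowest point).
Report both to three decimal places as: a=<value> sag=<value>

seed: a₀ = √(S³/(24(L−S))) = √(26.588³/(24·3.706)) = 14.536846
iter 1: u=0.914504  f(a)=+1.581e-01  f'(a)=-5.538e-01  a ← 14.536846 − (+1.581e-01/-5.538e-01) = 14.822306
iter 2: u=0.896891  f(a)=+4.777e-03  f'(a)=-5.208e-01  a ← 14.822306 − (+4.777e-03/-5.208e-01) = 14.831478
iter 3: u=0.896337  f(a)=+4.662e-06  f'(a)=-5.198e-01  a ← 14.831478 − (+4.662e-06/-5.198e-01) = 14.831487
iter 4: u=0.896336  f(a)=+4.452e-12  f'(a)=-5.198e-01  a ← 14.831487 − (+4.452e-12/-5.198e-01) = 14.831487
converged: |Δa| < 1e-12 after 4 iterations
sag = a·(cosh(S/(2a)) − 1) = 14.831487·(cosh(0.896336) − 1) = 6.367678
T_max/T_min = cosh(S/(2a)) = 1.429335

a=14.831 sag=6.368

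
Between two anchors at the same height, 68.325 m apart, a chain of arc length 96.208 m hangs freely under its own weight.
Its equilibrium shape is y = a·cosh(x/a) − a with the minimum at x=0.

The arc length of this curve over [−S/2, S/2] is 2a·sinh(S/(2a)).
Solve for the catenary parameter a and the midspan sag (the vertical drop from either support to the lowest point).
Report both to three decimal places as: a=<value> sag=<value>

a=23.060 sag=30.286

seed: a₀ = √(S³/(24(L−S))) = √(68.325³/(24·27.883)) = 21.832029
iter 1: u=1.564788  f(a)=+3.620e+00  f'(a)=-3.237e+00  a ← 21.832029 − (+3.620e+00/-3.237e+00) = 22.950221
iter 2: u=1.488548  f(a)=+2.967e-01  f'(a)=-2.726e+00  a ← 22.950221 − (+2.967e-01/-2.726e+00) = 23.059043
iter 3: u=1.481523  f(a)=+2.386e-03  f'(a)=-2.683e+00  a ← 23.059043 − (+2.386e-03/-2.683e+00) = 23.059932
iter 4: u=1.481466  f(a)=+1.571e-07  f'(a)=-2.682e+00  a ← 23.059932 − (+1.571e-07/-2.682e+00) = 23.059932
iter 5: u=1.481466  f(a)=+1.421e-14  f'(a)=-2.682e+00  a ← 23.059932 − (+1.421e-14/-2.682e+00) = 23.059932
converged: |Δa| < 1e-12 after 5 iterations
sag = a·(cosh(S/(2a)) − 1) = 23.059932·(cosh(1.481466) − 1) = 30.285689
T_max/T_min = cosh(S/(2a)) = 2.313347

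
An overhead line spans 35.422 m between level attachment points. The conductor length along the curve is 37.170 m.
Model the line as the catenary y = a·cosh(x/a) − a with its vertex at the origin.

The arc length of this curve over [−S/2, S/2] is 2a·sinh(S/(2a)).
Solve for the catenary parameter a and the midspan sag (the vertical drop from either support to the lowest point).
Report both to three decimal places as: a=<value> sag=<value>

a=32.787 sag=4.901

seed: a₀ = √(S³/(24(L−S))) = √(35.422³/(24·1.748)) = 32.548673
iter 1: u=0.544139  f(a)=+2.606e-02  f'(a)=-1.106e-01  a ← 32.548673 − (+2.606e-02/-1.106e-01) = 32.784260
iter 2: u=0.540229  f(a)=+2.857e-04  f'(a)=-1.082e-01  a ← 32.784260 − (+2.857e-04/-1.082e-01) = 32.786900
iter 3: u=0.540185  f(a)=+3.517e-08  f'(a)=-1.082e-01  a ← 32.786900 − (+3.517e-08/-1.082e-01) = 32.786900
iter 4: u=0.540185  f(a)=+7.105e-15  f'(a)=-1.082e-01  a ← 32.786900 − (+7.105e-15/-1.082e-01) = 32.786900
converged: |Δa| < 1e-12 after 4 iterations
sag = a·(cosh(S/(2a)) − 1) = 32.786900·(cosh(0.540185) − 1) = 4.901069
T_max/T_min = cosh(S/(2a)) = 1.149483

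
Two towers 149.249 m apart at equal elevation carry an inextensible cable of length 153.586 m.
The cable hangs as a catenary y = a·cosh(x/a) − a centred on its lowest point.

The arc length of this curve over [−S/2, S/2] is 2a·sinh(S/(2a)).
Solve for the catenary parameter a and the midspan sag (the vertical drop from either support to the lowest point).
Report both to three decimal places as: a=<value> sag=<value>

seed: a₀ = √(S³/(24(L−S))) = √(149.249³/(24·4.337)) = 178.717390
iter 1: u=0.417556  f(a)=+3.797e-02  f'(a)=-4.939e-02  a ← 178.717390 − (+3.797e-02/-4.939e-02) = 179.486142
iter 2: u=0.415767  f(a)=+2.464e-04  f'(a)=-4.875e-02  a ← 179.486142 − (+2.464e-04/-4.875e-02) = 179.491196
iter 3: u=0.415756  f(a)=+1.052e-08  f'(a)=-4.874e-02  a ← 179.491196 − (+1.052e-08/-4.874e-02) = 179.491196
iter 4: u=0.415756  f(a)=+5.684e-14  f'(a)=-4.874e-02  a ← 179.491196 − (+5.684e-14/-4.874e-02) = 179.491196
converged: |Δa| < 1e-12 after 4 iterations
sag = a·(cosh(S/(2a)) − 1) = 179.491196·(cosh(0.415756) − 1) = 15.737527
T_max/T_min = cosh(S/(2a)) = 1.087679

a=179.491 sag=15.738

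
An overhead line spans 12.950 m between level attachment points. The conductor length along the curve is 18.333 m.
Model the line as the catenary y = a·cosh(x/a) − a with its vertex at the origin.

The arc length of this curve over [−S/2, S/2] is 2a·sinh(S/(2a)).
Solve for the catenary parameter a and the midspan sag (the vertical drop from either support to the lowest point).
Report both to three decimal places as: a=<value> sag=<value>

seed: a₀ = √(S³/(24(L−S))) = √(12.950³/(24·5.383)) = 4.100028
iter 1: u=1.579257  f(a)=+7.125e-01  f'(a)=-3.342e+00  a ← 4.100028 − (+7.125e-01/-3.342e+00) = 4.313249
iter 2: u=1.501189  f(a)=+5.936e-02  f'(a)=-2.806e+00  a ← 4.313249 − (+5.936e-02/-2.806e+00) = 4.334401
iter 3: u=1.493863  f(a)=+4.946e-04  f'(a)=-2.760e+00  a ← 4.334401 − (+4.946e-04/-2.760e+00) = 4.334580
iter 4: u=1.493801  f(a)=+3.498e-08  f'(a)=-2.759e+00  a ← 4.334580 − (+3.498e-08/-2.759e+00) = 4.334580
iter 5: u=1.493801  f(a)=+0.000e+00  f'(a)=-2.759e+00  a ← 4.334580 − (+0.000e+00/-2.759e+00) = 4.334580
converged: |Δa| < 1e-12 after 5 iterations
sag = a·(cosh(S/(2a)) − 1) = 4.334580·(cosh(1.493801) − 1) = 5.805110
T_max/T_min = cosh(S/(2a)) = 2.339255

a=4.335 sag=5.805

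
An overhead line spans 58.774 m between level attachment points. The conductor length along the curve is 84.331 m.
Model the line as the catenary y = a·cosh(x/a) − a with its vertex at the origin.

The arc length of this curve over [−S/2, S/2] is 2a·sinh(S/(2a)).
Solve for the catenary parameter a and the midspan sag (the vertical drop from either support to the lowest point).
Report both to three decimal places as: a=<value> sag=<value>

a=19.278 sag=27.085

seed: a₀ = √(S³/(24(L−S))) = √(58.774³/(24·25.557)) = 18.193544
iter 1: u=1.615243  f(a)=+3.549e+00  f'(a)=-3.614e+00  a ← 18.193544 − (+3.549e+00/-3.614e+00) = 19.175439
iter 2: u=1.532533  f(a)=+3.075e-01  f'(a)=-3.013e+00  a ← 19.175439 − (+3.075e-01/-3.013e+00) = 19.277523
iter 3: u=1.524418  f(a)=+2.794e-03  f'(a)=-2.958e+00  a ← 19.277523 − (+2.794e-03/-2.958e+00) = 19.278467
iter 4: u=1.524343  f(a)=+2.352e-07  f'(a)=-2.958e+00  a ← 19.278467 − (+2.352e-07/-2.958e+00) = 19.278467
iter 5: u=1.524343  f(a)=+0.000e+00  f'(a)=-2.958e+00  a ← 19.278467 − (+0.000e+00/-2.958e+00) = 19.278467
converged: |Δa| < 1e-12 after 5 iterations
sag = a·(cosh(S/(2a)) − 1) = 19.278467·(cosh(1.524343) − 1) = 27.085190
T_max/T_min = cosh(S/(2a)) = 2.404945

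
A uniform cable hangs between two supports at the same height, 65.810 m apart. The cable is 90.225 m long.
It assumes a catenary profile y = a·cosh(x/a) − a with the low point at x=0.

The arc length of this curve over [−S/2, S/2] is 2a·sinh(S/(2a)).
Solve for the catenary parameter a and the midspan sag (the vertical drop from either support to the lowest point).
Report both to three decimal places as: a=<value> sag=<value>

a=23.190 sag=27.534

seed: a₀ = √(S³/(24(L−S))) = √(65.810³/(24·24.415)) = 22.054837
iter 1: u=1.491963  f(a)=+2.866e+00  f'(a)=-2.748e+00  a ← 22.054837 − (+2.866e+00/-2.748e+00) = 23.097854
iter 2: u=1.424591  f(a)=+2.158e-01  f'(a)=-2.348e+00  a ← 23.097854 − (+2.158e-01/-2.348e+00) = 23.189778
iter 3: u=1.418944  f(a)=+1.445e-03  f'(a)=-2.317e+00  a ← 23.189778 − (+1.445e-03/-2.317e+00) = 23.190402
iter 4: u=1.418906  f(a)=+6.569e-08  f'(a)=-2.316e+00  a ← 23.190402 − (+6.569e-08/-2.316e+00) = 23.190402
iter 5: u=1.418906  f(a)=+0.000e+00  f'(a)=-2.316e+00  a ← 23.190402 − (+0.000e+00/-2.316e+00) = 23.190402
converged: |Δa| < 1e-12 after 5 iterations
sag = a·(cosh(S/(2a)) − 1) = 23.190402·(cosh(1.418906) − 1) = 27.533679
T_max/T_min = cosh(S/(2a)) = 2.187288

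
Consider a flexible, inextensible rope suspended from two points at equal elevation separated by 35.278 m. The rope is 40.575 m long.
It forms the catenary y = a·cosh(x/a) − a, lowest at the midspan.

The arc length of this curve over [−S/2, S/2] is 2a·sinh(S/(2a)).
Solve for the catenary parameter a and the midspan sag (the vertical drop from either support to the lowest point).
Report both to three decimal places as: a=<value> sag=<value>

seed: a₀ = √(S³/(24(L−S))) = √(35.278³/(24·5.297)) = 18.583834
iter 1: u=0.949158  f(a)=+2.438e-01  f'(a)=-6.231e-01  a ← 18.583834 − (+2.438e-01/-6.231e-01) = 18.975080
iter 2: u=0.929588  f(a)=+7.911e-03  f'(a)=-5.833e-01  a ← 18.975080 − (+7.911e-03/-5.833e-01) = 18.988644
iter 3: u=0.928924  f(a)=+8.951e-06  f'(a)=-5.819e-01  a ← 18.988644 − (+8.951e-06/-5.819e-01) = 18.988660
iter 4: u=0.928923  f(a)=+1.150e-11  f'(a)=-5.819e-01  a ← 18.988660 − (+1.150e-11/-5.819e-01) = 18.988660
iter 5: u=0.928923  f(a)=+0.000e+00  f'(a)=-5.819e-01  a ← 18.988660 − (+0.000e+00/-5.819e-01) = 18.988660
converged: |Δa| < 1e-12 after 5 iterations
sag = a·(cosh(S/(2a)) − 1) = 18.988660·(cosh(0.928923) − 1) = 8.798961
T_max/T_min = cosh(S/(2a)) = 1.463380

a=18.989 sag=8.799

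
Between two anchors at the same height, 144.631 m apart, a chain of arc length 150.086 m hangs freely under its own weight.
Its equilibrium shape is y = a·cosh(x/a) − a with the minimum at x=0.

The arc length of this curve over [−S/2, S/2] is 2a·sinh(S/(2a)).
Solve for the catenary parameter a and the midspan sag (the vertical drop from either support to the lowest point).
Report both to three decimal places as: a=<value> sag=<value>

seed: a₀ = √(S³/(24(L−S))) = √(144.631³/(24·5.455)) = 152.015925
iter 1: u=0.475710  f(a)=+6.206e-02  f'(a)=-7.341e-02  a ← 152.015925 − (+6.206e-02/-7.341e-02) = 152.861317
iter 2: u=0.473079  f(a)=+5.215e-04  f'(a)=-7.218e-02  a ← 152.861317 − (+5.215e-04/-7.218e-02) = 152.868542
iter 3: u=0.473057  f(a)=+3.752e-08  f'(a)=-7.217e-02  a ← 152.868542 − (+3.752e-08/-7.217e-02) = 152.868542
iter 4: u=0.473057  f(a)=+0.000e+00  f'(a)=-7.217e-02  a ← 152.868542 − (+0.000e+00/-7.217e-02) = 152.868542
converged: |Δa| < 1e-12 after 4 iterations
sag = a·(cosh(S/(2a)) − 1) = 152.868542·(cosh(0.473057) − 1) = 17.426035
T_max/T_min = cosh(S/(2a)) = 1.113994

a=152.869 sag=17.426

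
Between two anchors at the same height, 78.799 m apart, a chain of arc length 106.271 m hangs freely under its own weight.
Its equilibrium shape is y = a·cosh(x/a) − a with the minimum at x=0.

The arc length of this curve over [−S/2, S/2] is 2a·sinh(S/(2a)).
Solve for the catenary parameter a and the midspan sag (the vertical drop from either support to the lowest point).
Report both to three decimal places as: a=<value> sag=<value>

seed: a₀ = √(S³/(24(L−S))) = √(78.799³/(24·27.472)) = 27.241455
iter 1: u=1.446307  f(a)=+3.021e+00  f'(a)=-2.472e+00  a ← 27.241455 − (+3.021e+00/-2.472e+00) = 28.463597
iter 2: u=1.384207  f(a)=+2.152e-01  f'(a)=-2.131e+00  a ← 28.463597 − (+2.152e-01/-2.131e+00) = 28.564572
iter 3: u=1.379314  f(a)=+1.277e-03  f'(a)=-2.106e+00  a ← 28.564572 − (+1.277e-03/-2.106e+00) = 28.565178
iter 4: u=1.379284  f(a)=+4.556e-08  f'(a)=-2.106e+00  a ← 28.565178 − (+4.556e-08/-2.106e+00) = 28.565178
iter 5: u=1.379284  f(a)=-1.421e-14  f'(a)=-2.106e+00  a ← 28.565178 − (-1.421e-14/-2.106e+00) = 28.565178
converged: |Δa| < 1e-12 after 5 iterations
sag = a·(cosh(S/(2a)) − 1) = 28.565178·(cosh(1.379284) − 1) = 31.761854
T_max/T_min = cosh(S/(2a)) = 2.111908

a=28.565 sag=31.762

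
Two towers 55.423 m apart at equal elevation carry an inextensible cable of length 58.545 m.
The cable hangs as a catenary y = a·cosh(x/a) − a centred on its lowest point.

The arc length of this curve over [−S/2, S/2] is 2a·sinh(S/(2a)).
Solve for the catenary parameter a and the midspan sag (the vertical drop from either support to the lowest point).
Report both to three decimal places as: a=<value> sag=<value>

seed: a₀ = √(S³/(24(L−S))) = √(55.423³/(24·3.122)) = 47.666468
iter 1: u=0.581363  f(a)=+5.319e-02  f'(a)=-1.355e-01  a ← 47.666468 − (+5.319e-02/-1.355e-01) = 48.059055
iter 2: u=0.576613  f(a)=+6.642e-04  f'(a)=-1.321e-01  a ← 48.059055 − (+6.642e-04/-1.321e-01) = 48.064083
iter 3: u=0.576553  f(a)=+1.065e-07  f'(a)=-1.321e-01  a ← 48.064083 − (+1.065e-07/-1.321e-01) = 48.064084
iter 4: u=0.576553  f(a)=+7.105e-15  f'(a)=-1.321e-01  a ← 48.064084 − (+7.105e-15/-1.321e-01) = 48.064084
converged: |Δa| < 1e-12 after 4 iterations
sag = a·(cosh(S/(2a)) − 1) = 48.064084·(cosh(0.576553) − 1) = 8.212336
T_max/T_min = cosh(S/(2a)) = 1.170862

a=48.064 sag=8.212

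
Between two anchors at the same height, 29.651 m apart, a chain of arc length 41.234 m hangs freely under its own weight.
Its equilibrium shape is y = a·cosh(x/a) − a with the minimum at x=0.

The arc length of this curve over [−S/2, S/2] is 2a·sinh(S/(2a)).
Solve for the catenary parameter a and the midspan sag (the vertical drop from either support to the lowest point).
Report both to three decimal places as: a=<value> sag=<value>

a=10.207 sag=12.798

seed: a₀ = √(S³/(24(L−S))) = √(29.651³/(24·11.583)) = 9.683734
iter 1: u=1.530969  f(a)=+1.436e+00  f'(a)=-3.002e+00  a ← 9.683734 − (+1.436e+00/-3.002e+00) = 10.161990
iter 2: u=1.458917  f(a)=+1.132e-01  f'(a)=-2.546e+00  a ← 10.161990 − (+1.132e-01/-2.546e+00) = 10.206464
iter 3: u=1.452560  f(a)=+8.372e-04  f'(a)=-2.508e+00  a ← 10.206464 − (+8.372e-04/-2.508e+00) = 10.206798
iter 4: u=1.452512  f(a)=+4.652e-08  f'(a)=-2.508e+00  a ← 10.206798 − (+4.652e-08/-2.508e+00) = 10.206798
iter 5: u=1.452512  f(a)=+0.000e+00  f'(a)=-2.508e+00  a ← 10.206798 − (+0.000e+00/-2.508e+00) = 10.206798
converged: |Δa| < 1e-12 after 5 iterations
sag = a·(cosh(S/(2a)) − 1) = 10.206798·(cosh(1.452512) − 1) = 12.798406
T_max/T_min = cosh(S/(2a)) = 2.253910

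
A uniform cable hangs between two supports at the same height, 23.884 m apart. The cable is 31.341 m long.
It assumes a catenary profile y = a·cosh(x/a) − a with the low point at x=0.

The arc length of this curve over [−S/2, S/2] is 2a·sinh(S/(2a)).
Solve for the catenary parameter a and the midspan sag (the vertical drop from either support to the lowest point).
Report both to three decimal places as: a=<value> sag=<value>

seed: a₀ = √(S³/(24(L−S))) = √(23.884³/(24·7.457)) = 8.725150
iter 1: u=1.368687  f(a)=+7.304e-01  f'(a)=-2.052e+00  a ← 8.725150 − (+7.304e-01/-2.052e+00) = 9.081167
iter 2: u=1.315029  f(a)=+4.709e-02  f'(a)=-1.795e+00  a ← 9.081167 − (+4.709e-02/-1.795e+00) = 9.107399
iter 3: u=1.311242  f(a)=+2.255e-04  f'(a)=-1.778e+00  a ← 9.107399 − (+2.255e-04/-1.778e+00) = 9.107526
iter 4: u=1.311223  f(a)=+5.226e-09  f'(a)=-1.778e+00  a ← 9.107526 − (+5.226e-09/-1.778e+00) = 9.107526
iter 5: u=1.311223  f(a)=-7.105e-15  f'(a)=-1.778e+00  a ← 9.107526 − (-7.105e-15/-1.778e+00) = 9.107526
converged: |Δa| < 1e-12 after 5 iterations
sag = a·(cosh(S/(2a)) − 1) = 9.107526·(cosh(1.311223) − 1) = 9.017363
T_max/T_min = cosh(S/(2a)) = 1.990100

a=9.108 sag=9.017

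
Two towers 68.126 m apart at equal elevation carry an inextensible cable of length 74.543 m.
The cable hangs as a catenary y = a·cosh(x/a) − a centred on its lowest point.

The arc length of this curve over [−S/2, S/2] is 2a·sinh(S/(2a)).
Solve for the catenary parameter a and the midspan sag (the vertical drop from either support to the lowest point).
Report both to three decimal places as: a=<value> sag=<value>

seed: a₀ = √(S³/(24(L−S))) = √(68.126³/(24·6.417)) = 45.310379
iter 1: u=0.751770  f(a)=+1.838e-01  f'(a)=-2.996e-01  a ← 45.310379 − (+1.838e-01/-2.996e-01) = 45.923871
iter 2: u=0.741728  f(a)=+3.799e-03  f'(a)=-2.873e-01  a ← 45.923871 − (+3.799e-03/-2.873e-01) = 45.937095
iter 3: u=0.741514  f(a)=+1.700e-06  f'(a)=-2.871e-01  a ← 45.937095 − (+1.700e-06/-2.871e-01) = 45.937101
iter 4: u=0.741514  f(a)=+3.553e-13  f'(a)=-2.871e-01  a ← 45.937101 − (+3.553e-13/-2.871e-01) = 45.937101
converged: |Δa| < 1e-12 after 4 iterations
sag = a·(cosh(S/(2a)) − 1) = 45.937101·(cosh(0.741514) − 1) = 13.218473
T_max/T_min = cosh(S/(2a)) = 1.287752

a=45.937 sag=13.218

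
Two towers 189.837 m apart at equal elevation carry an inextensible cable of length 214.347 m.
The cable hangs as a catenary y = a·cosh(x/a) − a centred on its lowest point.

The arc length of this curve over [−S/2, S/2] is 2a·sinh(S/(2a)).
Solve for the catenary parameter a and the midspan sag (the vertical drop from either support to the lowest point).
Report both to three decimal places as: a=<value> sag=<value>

seed: a₀ = √(S³/(24(L−S))) = √(189.837³/(24·24.510)) = 107.843511
iter 1: u=0.880150  f(a)=+9.671e-01  f'(a)=-4.907e-01  a ← 107.843511 − (+9.671e-01/-4.907e-01) = 109.814077
iter 2: u=0.864356  f(a)=+2.714e-02  f'(a)=-4.635e-01  a ← 109.814077 − (+2.714e-02/-4.635e-01) = 109.872630
iter 3: u=0.863896  f(a)=+2.275e-05  f'(a)=-4.628e-01  a ← 109.872630 − (+2.275e-05/-4.628e-01) = 109.872679
iter 4: u=0.863895  f(a)=+1.600e-11  f'(a)=-4.628e-01  a ← 109.872679 − (+1.600e-11/-4.628e-01) = 109.872679
converged: |Δa| < 1e-12 after 4 iterations
sag = a·(cosh(S/(2a)) − 1) = 109.872679·(cosh(0.863895) − 1) = 43.614013
T_max/T_min = cosh(S/(2a)) = 1.396950

a=109.873 sag=43.614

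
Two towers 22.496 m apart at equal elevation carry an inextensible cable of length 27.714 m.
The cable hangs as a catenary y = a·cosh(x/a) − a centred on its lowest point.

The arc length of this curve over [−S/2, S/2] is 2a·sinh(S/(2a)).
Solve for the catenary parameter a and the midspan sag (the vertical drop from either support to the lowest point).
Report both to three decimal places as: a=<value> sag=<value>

seed: a₀ = √(S³/(24(L−S))) = √(22.496³/(24·5.218)) = 9.534552
iter 1: u=1.179709  f(a)=+3.754e-01  f'(a)=-1.255e+00  a ← 9.534552 − (+3.754e-01/-1.255e+00) = 9.833733
iter 2: u=1.143818  f(a)=+1.839e-02  f'(a)=-1.134e+00  a ← 9.833733 − (+1.839e-02/-1.134e+00) = 9.849945
iter 3: u=1.141935  f(a)=+4.919e-05  f'(a)=-1.128e+00  a ← 9.849945 − (+4.919e-05/-1.128e+00) = 9.849989
iter 4: u=1.141930  f(a)=+3.540e-10  f'(a)=-1.128e+00  a ← 9.849989 − (+3.540e-10/-1.128e+00) = 9.849989
iter 5: u=1.141930  f(a)=+3.553e-15  f'(a)=-1.128e+00  a ← 9.849989 − (+3.553e-15/-1.128e+00) = 9.849989
converged: |Δa| < 1e-12 after 5 iterations
sag = a·(cosh(S/(2a)) − 1) = 9.849989·(cosh(1.141930) − 1) = 7.151150
T_max/T_min = cosh(S/(2a)) = 1.726006

a=9.850 sag=7.151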